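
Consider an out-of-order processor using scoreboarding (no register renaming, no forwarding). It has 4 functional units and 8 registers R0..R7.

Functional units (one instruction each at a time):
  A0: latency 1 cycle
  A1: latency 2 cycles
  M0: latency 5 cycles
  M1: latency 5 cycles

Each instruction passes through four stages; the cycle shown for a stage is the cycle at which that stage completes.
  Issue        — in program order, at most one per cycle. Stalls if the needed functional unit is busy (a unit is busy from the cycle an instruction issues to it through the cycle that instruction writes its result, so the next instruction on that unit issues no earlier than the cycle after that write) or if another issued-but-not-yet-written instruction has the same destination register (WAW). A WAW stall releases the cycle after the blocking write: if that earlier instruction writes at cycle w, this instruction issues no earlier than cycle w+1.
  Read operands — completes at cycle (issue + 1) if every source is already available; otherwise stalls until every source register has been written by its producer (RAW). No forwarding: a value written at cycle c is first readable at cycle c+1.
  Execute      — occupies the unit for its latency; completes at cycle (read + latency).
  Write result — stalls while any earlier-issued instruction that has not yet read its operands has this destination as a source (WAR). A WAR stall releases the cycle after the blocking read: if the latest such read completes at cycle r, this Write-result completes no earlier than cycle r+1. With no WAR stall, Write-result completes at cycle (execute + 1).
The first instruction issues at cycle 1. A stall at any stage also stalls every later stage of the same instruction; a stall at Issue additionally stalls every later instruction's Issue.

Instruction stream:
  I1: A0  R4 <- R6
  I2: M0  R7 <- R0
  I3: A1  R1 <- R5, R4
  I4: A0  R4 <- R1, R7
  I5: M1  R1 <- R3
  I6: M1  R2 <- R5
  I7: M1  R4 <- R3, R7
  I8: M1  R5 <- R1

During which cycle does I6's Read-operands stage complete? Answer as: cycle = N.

cycle 1: issue I1 (A0)
cycle 2: I1 read-ops; issue I2 (M0)
cycle 3: I1 finished on A0; I2 read-ops; issue I3 (A1)
cycle 4: I1→R4
cycle 5: I3 read-ops; issue I4 (A0)
cycle 7: I3 finished on A1
cycle 8: I2 finished on M0; I3→R1
cycle 9: I2→R7; issue I5 (M1)
cycle 10: I4 read-ops; I5 read-ops
cycle 11: I4 finished on A0
cycle 12: I4→R4
cycle 15: I5 finished on M1
cycle 16: I5→R1
cycle 17: issue I6 (M1)
cycle 18: I6 read-ops
cycle 23: I6 finished on M1
cycle 24: I6→R2
cycle 25: issue I7 (M1)
cycle 26: I7 read-ops
cycle 31: I7 finished on M1
cycle 32: I7→R4
cycle 33: issue I8 (M1)
cycle 34: I8 read-ops
cycle 39: I8 finished on M1
cycle 40: I8→R5

cycle = 18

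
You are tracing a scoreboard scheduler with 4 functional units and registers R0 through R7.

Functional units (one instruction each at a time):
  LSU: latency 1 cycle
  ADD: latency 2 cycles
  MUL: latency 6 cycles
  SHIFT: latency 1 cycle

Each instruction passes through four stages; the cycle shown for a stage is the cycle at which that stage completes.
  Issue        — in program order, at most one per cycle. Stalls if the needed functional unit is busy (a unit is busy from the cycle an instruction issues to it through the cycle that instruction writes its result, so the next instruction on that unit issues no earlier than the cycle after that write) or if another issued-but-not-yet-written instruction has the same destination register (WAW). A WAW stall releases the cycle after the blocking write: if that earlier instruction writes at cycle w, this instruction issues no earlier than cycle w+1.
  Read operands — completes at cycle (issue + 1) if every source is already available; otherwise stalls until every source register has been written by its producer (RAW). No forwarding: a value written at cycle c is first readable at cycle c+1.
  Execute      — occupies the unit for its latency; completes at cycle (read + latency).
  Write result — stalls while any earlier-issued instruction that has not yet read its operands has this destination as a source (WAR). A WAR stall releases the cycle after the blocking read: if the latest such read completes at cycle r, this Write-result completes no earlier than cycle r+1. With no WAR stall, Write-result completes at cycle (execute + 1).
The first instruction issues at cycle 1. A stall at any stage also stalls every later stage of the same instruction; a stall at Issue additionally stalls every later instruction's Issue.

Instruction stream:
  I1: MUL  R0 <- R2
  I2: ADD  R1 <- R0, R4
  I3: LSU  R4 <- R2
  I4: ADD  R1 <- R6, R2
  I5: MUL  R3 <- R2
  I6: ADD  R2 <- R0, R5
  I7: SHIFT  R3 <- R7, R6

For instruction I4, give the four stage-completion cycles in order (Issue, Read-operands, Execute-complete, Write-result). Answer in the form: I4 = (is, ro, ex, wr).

I1 -> (1, 2, 8, 9)
I2 -> (2, 10, 12, 13)  // RAW R0: wait I1 write@9
I3 -> (3, 4, 5, 11)  // WAR R4: wait I2 read@10
I4 -> (14, 15, 17, 18)  // struct: ADD busy until I2 writes@13
I5 -> (15, 16, 22, 23)
I6 -> (19, 20, 22, 23)  // struct: ADD busy until I4 writes@18
I7 -> (24, 25, 26, 27)  // WAW R3: wait I5 write@23

I4 = (14, 15, 17, 18)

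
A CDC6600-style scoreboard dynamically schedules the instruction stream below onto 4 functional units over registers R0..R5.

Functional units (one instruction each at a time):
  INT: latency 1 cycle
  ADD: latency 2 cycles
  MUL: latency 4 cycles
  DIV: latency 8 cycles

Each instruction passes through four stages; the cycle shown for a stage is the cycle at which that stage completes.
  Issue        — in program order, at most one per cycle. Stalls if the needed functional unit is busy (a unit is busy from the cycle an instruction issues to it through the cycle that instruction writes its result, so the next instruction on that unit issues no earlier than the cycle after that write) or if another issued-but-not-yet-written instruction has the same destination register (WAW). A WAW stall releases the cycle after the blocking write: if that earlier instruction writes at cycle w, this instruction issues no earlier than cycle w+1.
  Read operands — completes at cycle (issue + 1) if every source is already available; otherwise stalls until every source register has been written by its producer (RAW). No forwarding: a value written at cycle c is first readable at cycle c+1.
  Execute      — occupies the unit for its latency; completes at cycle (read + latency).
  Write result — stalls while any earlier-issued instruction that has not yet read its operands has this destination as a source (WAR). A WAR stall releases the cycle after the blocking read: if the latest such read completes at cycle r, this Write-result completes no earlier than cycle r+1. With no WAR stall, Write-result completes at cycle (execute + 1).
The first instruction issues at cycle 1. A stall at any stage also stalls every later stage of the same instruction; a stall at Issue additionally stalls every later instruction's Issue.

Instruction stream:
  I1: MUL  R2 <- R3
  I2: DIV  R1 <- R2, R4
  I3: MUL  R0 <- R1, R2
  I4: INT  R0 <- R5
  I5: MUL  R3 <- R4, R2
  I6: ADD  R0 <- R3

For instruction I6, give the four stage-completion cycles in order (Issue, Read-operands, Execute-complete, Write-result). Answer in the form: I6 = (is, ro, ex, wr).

I1  is:1  ro:2  ex:6  wr:7
I2  is:2  ro:8  ex:16  wr:17  — RAW R2: wait I1 write@7
I3  is:8  ro:18  ex:22  wr:23  — struct: MUL busy until I1 writes@7, RAW R1: wait I2 write@17
I4  is:24  ro:25  ex:26  wr:27  — WAW R0: wait I3 write@23
I5  is:25  ro:26  ex:30  wr:31
I6  is:28  ro:32  ex:34  wr:35  — WAW R0: wait I4 write@27, RAW R3: wait I5 write@31

I6 = (28, 32, 34, 35)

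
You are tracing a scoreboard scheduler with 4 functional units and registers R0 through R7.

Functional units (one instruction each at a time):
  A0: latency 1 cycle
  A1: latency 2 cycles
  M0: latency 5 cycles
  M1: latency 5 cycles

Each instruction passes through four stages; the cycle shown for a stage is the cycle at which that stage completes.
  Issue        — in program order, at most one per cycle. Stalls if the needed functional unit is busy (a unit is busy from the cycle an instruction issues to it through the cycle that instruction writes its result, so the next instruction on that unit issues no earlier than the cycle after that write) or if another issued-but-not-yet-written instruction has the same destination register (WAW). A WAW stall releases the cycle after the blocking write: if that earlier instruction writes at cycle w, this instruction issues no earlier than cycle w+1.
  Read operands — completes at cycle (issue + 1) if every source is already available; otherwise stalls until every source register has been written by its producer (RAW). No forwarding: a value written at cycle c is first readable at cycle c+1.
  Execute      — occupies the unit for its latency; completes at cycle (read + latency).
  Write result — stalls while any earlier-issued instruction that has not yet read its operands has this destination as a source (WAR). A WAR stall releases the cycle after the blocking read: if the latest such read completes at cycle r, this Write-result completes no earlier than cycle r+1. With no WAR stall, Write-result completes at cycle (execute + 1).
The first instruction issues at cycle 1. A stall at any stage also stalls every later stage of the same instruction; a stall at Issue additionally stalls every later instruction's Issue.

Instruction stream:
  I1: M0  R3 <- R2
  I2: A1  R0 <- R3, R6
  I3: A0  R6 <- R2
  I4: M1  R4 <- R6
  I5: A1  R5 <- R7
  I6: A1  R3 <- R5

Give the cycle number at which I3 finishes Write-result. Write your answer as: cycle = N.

cycle = 10

1) issue 1, read 2, done 7, write 8
2) issue 2, read 9, done 11, write 12  <RAW R3: wait I1 write@8>
3) issue 3, read 4, done 5, write 10  <WAR R6: wait I2 read@9>
4) issue 4, read 11, done 16, write 17  <RAW R6: wait I3 write@10>
5) issue 13, read 14, done 16, write 17  <struct: A1 busy until I2 writes@12>
6) issue 18, read 19, done 21, write 22  <struct: A1 busy until I5 writes@17>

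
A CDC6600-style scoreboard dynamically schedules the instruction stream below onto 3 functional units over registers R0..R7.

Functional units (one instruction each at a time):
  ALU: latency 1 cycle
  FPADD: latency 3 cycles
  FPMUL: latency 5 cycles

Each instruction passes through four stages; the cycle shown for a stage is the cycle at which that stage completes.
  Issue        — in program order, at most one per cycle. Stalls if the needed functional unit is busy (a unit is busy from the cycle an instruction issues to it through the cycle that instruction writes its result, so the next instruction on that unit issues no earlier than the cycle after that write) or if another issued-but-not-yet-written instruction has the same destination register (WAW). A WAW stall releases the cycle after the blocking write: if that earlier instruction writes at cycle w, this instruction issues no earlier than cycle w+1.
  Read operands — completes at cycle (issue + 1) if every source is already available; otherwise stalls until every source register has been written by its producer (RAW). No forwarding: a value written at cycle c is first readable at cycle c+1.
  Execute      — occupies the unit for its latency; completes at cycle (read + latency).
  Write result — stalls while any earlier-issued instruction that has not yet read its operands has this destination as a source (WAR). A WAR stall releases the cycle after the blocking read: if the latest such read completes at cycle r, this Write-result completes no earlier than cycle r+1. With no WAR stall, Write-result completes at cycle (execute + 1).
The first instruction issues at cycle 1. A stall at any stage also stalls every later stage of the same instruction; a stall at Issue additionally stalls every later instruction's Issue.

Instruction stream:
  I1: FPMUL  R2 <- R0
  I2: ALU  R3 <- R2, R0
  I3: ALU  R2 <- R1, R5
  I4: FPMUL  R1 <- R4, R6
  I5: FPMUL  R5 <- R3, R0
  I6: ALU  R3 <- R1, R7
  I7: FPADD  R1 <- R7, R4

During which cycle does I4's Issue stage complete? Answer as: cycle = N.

cycle = 13

cycle 1: I1→FPMUL
cycle 2: I1 RO · I2→ALU
cycle 7: I1 EX
cycle 8: I1 WR R2
cycle 9: I2 RO
cycle 10: I2 EX
cycle 11: I2 WR R3
cycle 12: I3→ALU
cycle 13: I3 RO · I4→FPMUL
cycle 14: I3 EX · I4 RO
cycle 15: I3 WR R2
cycle 19: I4 EX
cycle 20: I4 WR R1
cycle 21: I5→FPMUL
cycle 22: I5 RO · I6→ALU
cycle 23: I6 RO · I7→FPADD
cycle 24: I6 EX · I7 RO
cycle 25: I6 WR R3
cycle 27: I5 EX · I7 EX
cycle 28: I5 WR R5 · I7 WR R1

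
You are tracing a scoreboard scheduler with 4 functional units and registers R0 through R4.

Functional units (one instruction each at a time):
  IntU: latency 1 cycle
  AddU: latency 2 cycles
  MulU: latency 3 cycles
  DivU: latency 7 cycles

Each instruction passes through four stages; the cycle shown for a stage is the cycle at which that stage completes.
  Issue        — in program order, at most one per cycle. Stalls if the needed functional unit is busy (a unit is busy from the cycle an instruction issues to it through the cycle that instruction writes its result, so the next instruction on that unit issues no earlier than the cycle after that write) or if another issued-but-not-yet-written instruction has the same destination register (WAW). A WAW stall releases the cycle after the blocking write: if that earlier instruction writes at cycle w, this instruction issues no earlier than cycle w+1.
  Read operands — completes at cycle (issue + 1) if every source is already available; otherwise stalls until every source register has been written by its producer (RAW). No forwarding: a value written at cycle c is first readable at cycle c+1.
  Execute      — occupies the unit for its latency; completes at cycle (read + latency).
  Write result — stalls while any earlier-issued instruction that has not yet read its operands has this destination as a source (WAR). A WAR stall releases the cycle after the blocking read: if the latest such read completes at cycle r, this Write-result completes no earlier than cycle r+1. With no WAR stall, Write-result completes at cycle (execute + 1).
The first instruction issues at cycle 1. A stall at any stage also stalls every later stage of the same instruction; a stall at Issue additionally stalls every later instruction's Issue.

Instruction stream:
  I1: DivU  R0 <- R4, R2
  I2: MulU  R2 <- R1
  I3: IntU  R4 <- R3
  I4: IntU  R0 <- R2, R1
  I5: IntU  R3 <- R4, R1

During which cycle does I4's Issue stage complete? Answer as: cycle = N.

cycle = 11

1) issue 1, read 2, done 9, write 10
2) issue 2, read 3, done 6, write 7
3) issue 3, read 4, done 5, write 6
4) issue 11, read 12, done 13, write 14  <WAW R0: wait I1 write@10>
5) issue 15, read 16, done 17, write 18  <struct: IntU busy until I4 writes@14>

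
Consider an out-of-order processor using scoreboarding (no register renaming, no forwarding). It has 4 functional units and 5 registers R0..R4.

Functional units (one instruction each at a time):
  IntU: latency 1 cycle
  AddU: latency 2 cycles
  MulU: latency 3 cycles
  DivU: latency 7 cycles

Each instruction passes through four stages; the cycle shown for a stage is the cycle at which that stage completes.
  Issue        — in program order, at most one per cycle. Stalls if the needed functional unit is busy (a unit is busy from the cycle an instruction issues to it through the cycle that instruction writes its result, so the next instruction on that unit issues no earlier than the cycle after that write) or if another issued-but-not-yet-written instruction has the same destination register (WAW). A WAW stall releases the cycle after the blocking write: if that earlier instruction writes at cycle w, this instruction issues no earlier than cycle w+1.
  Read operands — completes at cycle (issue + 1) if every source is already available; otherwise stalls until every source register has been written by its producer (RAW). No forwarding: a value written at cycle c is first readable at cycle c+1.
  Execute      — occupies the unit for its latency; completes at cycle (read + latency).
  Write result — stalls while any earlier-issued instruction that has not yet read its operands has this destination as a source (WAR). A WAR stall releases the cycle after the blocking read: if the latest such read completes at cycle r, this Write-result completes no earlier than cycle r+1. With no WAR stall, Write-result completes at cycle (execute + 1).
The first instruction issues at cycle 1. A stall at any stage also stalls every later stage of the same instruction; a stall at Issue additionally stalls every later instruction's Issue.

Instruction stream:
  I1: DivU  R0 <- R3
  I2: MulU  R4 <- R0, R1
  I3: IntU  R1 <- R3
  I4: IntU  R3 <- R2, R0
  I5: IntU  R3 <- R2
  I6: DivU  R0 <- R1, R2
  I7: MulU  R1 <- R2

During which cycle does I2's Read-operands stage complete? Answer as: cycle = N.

cycle 1: issue I1 (DivU)
cycle 2: I1 read-ops · issue I2 (MulU)
cycle 3: issue I3 (IntU)
cycle 4: I3 read-ops
cycle 5: I3 finished on IntU
cycle 9: I1 finished on DivU
cycle 10: I1→R0
cycle 11: I2 read-ops
cycle 12: I3→R1
cycle 13: issue I4 (IntU)
cycle 14: I2 finished on MulU · I4 read-ops
cycle 15: I2→R4 · I4 finished on IntU
cycle 16: I4→R3
cycle 17: issue I5 (IntU)
cycle 18: I5 read-ops · issue I6 (DivU)
cycle 19: I5 finished on IntU · I6 read-ops · issue I7 (MulU)
cycle 20: I5→R3 · I7 read-ops
cycle 23: I7 finished on MulU
cycle 24: I7→R1
cycle 26: I6 finished on DivU
cycle 27: I6→R0

cycle = 11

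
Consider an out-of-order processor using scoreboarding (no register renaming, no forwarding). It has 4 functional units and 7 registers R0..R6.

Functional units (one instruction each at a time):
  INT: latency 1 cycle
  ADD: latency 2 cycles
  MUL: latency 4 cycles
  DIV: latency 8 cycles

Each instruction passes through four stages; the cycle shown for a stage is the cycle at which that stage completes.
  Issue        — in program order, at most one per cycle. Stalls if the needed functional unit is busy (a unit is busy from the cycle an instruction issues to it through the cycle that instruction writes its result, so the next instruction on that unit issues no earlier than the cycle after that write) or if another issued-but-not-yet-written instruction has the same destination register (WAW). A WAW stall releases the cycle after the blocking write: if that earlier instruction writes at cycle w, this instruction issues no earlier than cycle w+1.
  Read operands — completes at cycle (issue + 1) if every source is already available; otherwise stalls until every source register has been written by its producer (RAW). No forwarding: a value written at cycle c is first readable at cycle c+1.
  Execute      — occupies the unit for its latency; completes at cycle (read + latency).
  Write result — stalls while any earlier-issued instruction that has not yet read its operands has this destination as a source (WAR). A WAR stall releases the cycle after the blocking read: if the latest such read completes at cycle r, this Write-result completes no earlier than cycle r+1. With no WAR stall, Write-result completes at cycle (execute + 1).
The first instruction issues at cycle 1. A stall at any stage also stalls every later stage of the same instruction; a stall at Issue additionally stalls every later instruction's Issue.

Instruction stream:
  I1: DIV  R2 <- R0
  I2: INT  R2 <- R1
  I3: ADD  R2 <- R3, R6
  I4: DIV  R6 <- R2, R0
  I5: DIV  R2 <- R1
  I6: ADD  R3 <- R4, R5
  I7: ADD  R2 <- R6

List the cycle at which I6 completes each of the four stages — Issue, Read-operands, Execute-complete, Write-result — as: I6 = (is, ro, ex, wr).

I6 = (32, 33, 35, 36)

I1 -> (1, 2, 10, 11)
I2 -> (12, 13, 14, 15)  // WAW R2: wait I1 write@11
I3 -> (16, 17, 19, 20)  // WAW R2: wait I2 write@15
I4 -> (17, 21, 29, 30)  // RAW R2: wait I3 write@20
I5 -> (31, 32, 40, 41)  // struct: DIV busy until I4 writes@30
I6 -> (32, 33, 35, 36)
I7 -> (42, 43, 45, 46)  // WAW R2: wait I5 write@41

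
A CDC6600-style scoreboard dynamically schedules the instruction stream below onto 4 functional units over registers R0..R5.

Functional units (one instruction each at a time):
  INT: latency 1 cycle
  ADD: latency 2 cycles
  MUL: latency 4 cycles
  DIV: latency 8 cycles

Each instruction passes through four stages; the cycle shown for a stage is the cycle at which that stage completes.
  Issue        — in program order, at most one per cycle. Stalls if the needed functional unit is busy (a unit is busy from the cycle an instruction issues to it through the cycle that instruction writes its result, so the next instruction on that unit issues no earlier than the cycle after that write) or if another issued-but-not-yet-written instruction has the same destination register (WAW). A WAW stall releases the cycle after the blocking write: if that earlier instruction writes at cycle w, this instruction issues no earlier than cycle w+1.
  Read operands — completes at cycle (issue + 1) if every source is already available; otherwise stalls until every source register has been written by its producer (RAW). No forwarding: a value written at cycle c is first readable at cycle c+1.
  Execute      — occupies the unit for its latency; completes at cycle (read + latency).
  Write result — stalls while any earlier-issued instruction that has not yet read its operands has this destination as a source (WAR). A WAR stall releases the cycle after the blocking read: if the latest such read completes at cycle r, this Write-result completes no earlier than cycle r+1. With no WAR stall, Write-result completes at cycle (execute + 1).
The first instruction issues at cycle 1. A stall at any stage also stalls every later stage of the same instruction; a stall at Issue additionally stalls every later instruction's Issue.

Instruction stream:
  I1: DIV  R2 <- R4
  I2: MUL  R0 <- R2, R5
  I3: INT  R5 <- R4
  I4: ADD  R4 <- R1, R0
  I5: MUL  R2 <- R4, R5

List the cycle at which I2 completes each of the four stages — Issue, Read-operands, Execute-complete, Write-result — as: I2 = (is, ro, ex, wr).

[1] issue I1 (DIV)
[2] I1 read-ops · issue I2 (MUL)
[3] issue I3 (INT)
[4] I3 read-ops · issue I4 (ADD)
[5] I3 finished on INT
[10] I1 finished on DIV
[11] I1→R2
[12] I2 read-ops
[13] I3→R5
[16] I2 finished on MUL
[17] I2→R0
[18] I4 read-ops · issue I5 (MUL)
[20] I4 finished on ADD
[21] I4→R4
[22] I5 read-ops
[26] I5 finished on MUL
[27] I5→R2

I2 = (2, 12, 16, 17)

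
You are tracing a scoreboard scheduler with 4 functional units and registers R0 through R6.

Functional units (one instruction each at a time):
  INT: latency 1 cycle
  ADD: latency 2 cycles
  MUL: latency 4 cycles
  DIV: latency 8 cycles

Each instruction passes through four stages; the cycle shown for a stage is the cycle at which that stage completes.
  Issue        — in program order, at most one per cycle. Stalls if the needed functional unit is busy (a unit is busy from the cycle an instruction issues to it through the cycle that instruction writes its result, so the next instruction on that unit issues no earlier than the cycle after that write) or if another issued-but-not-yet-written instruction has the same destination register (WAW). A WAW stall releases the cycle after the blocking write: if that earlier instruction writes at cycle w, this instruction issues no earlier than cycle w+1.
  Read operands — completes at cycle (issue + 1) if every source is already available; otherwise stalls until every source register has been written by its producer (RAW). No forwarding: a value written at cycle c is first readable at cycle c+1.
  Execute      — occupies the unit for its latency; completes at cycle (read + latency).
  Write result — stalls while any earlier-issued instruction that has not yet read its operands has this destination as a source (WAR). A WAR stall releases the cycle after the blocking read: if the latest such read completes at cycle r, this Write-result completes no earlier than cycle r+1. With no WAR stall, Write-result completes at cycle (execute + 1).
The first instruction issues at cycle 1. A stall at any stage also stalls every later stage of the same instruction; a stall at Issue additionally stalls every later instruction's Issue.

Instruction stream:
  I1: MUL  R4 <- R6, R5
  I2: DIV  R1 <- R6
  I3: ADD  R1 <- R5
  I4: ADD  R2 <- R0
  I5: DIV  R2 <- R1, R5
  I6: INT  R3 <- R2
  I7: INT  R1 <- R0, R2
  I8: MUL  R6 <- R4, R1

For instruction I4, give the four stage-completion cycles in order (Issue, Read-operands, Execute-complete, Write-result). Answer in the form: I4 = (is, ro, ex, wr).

I4 = (18, 19, 21, 22)

[I1] 1/2/6/7
[I2] 2/3/11/12
[I3] 13/14/16/17  (WAW R1: wait I2 write@12)
[I4] 18/19/21/22  (struct: ADD busy until I3 writes@17)
[I5] 23/24/32/33  (WAW R2: wait I4 write@22)
[I6] 24/34/35/36  (RAW R2: wait I5 write@33)
[I7] 37/38/39/40  (struct: INT busy until I6 writes@36)
[I8] 38/41/45/46  (RAW R1: wait I7 write@40)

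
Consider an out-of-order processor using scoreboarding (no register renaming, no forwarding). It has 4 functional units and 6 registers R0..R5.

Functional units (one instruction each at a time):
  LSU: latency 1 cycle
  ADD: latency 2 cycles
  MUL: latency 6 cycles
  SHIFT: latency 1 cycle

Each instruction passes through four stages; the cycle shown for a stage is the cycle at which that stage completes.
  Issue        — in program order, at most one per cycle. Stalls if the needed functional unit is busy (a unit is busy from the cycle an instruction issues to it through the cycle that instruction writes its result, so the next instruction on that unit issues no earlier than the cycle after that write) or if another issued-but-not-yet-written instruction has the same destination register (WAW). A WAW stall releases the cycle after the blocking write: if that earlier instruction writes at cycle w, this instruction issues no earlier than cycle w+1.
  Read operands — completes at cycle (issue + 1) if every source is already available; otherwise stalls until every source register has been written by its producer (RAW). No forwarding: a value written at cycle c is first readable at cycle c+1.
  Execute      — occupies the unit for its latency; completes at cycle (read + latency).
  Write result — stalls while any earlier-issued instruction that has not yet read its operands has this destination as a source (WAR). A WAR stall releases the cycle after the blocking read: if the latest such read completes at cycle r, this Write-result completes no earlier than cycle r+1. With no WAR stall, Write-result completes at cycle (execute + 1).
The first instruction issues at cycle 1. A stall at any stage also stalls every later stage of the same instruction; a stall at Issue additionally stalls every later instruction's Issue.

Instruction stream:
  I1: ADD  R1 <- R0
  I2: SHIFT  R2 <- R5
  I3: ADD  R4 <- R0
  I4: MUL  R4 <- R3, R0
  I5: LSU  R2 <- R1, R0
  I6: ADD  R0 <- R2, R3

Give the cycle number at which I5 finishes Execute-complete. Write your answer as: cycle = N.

cycle = 14

I1  is:1  ro:2  ex:4  wr:5
I2  is:2  ro:3  ex:4  wr:5
I3  is:6  ro:7  ex:9  wr:10  — struct: ADD busy until I1 writes@5
I4  is:11  ro:12  ex:18  wr:19  — WAW R4: wait I3 write@10
I5  is:12  ro:13  ex:14  wr:15
I6  is:13  ro:16  ex:18  wr:19  — RAW R2: wait I5 write@15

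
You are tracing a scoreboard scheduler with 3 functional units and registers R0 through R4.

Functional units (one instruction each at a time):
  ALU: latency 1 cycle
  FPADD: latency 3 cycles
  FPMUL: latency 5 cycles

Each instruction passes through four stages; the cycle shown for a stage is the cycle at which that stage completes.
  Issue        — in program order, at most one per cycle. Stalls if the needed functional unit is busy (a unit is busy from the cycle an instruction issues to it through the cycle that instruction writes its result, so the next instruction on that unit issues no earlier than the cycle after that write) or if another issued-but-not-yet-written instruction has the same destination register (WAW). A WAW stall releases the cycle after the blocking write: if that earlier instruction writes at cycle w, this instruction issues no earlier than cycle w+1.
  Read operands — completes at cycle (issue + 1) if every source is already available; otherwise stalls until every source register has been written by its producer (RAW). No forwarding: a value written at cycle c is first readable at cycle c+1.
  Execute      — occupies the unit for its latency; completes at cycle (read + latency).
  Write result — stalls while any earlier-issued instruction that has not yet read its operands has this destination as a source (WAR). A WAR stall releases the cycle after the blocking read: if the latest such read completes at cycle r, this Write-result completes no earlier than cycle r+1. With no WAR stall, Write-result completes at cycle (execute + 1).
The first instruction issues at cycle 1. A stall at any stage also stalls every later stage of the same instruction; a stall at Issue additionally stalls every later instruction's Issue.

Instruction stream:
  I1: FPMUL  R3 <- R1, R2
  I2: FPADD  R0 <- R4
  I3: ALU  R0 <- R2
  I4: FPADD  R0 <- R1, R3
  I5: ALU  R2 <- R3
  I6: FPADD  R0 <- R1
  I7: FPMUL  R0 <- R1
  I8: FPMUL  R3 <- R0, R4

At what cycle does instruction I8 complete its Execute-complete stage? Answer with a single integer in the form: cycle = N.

cycle = 38

cycle 1: issue I1 (FPMUL)
cycle 2: I1 read-ops | issue I2 (FPADD)
cycle 3: I2 read-ops
cycle 6: I2 finished on FPADD
cycle 7: I1 finished on FPMUL | I2→R0
cycle 8: I1→R3 | issue I3 (ALU)
cycle 9: I3 read-ops
cycle 10: I3 finished on ALU
cycle 11: I3→R0
cycle 12: issue I4 (FPADD)
cycle 13: I4 read-ops | issue I5 (ALU)
cycle 14: I5 read-ops
cycle 15: I5 finished on ALU
cycle 16: I4 finished on FPADD | I5→R2
cycle 17: I4→R0
cycle 18: issue I6 (FPADD)
cycle 19: I6 read-ops
cycle 22: I6 finished on FPADD
cycle 23: I6→R0
cycle 24: issue I7 (FPMUL)
cycle 25: I7 read-ops
cycle 30: I7 finished on FPMUL
cycle 31: I7→R0
cycle 32: issue I8 (FPMUL)
cycle 33: I8 read-ops
cycle 38: I8 finished on FPMUL
cycle 39: I8→R3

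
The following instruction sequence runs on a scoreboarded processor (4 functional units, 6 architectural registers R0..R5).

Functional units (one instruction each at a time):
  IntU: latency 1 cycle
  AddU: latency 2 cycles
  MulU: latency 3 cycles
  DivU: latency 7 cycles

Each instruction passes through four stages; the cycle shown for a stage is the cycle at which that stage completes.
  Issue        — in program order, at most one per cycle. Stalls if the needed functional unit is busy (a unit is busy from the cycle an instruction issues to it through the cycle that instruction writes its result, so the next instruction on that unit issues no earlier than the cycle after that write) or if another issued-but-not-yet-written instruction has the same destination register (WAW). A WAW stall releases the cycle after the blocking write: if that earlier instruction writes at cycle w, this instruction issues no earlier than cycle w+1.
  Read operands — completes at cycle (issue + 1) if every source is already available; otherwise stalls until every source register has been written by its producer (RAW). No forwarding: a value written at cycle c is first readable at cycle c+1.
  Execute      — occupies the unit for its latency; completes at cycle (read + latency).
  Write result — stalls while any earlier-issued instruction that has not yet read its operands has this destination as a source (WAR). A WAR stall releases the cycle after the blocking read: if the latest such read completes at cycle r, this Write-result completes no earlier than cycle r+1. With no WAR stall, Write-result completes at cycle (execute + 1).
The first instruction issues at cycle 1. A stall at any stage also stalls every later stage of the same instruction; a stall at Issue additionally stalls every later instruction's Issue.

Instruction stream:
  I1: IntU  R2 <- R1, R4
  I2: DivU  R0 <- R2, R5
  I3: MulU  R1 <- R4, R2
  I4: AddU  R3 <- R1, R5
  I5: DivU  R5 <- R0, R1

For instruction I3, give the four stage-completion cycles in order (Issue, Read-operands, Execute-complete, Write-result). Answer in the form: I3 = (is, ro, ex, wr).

I3 = (3, 5, 8, 9)

  I1 | 1 | 2 | 3 | 4
  I2 | 2 | 5 | 12 | 13   RAW R2: wait I1 write@4
  I3 | 3 | 5 | 8 | 9   RAW R2: wait I1 write@4
  I4 | 4 | 10 | 12 | 13   RAW R1: wait I3 write@9
  I5 | 14 | 15 | 22 | 23   struct: DivU busy until I2 writes@13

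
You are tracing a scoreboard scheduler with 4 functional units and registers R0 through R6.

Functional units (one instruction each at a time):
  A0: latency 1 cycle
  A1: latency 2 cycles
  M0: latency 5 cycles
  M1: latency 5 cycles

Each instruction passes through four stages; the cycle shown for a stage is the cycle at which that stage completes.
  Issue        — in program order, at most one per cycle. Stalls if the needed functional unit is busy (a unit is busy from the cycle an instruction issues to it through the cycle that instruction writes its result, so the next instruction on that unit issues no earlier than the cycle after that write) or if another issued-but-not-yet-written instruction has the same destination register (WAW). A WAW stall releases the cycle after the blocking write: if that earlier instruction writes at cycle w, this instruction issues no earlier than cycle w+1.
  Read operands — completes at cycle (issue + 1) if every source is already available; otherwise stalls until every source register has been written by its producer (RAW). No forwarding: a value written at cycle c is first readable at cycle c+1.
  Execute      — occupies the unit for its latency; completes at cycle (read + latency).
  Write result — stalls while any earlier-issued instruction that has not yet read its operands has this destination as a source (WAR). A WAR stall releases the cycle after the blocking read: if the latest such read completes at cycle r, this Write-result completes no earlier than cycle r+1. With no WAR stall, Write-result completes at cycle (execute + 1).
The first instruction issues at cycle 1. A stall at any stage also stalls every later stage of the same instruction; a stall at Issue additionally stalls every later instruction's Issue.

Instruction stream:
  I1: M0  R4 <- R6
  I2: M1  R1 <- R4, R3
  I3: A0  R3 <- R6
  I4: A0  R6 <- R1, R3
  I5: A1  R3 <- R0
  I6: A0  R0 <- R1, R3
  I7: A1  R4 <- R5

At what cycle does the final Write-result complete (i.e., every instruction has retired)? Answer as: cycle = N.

cycle = 24

[I1] 1/2/7/8
[I2] 2/9/14/15  (RAW R4: wait I1 write@8)
[I3] 3/4/5/10  (WAR R3: wait I2 read@9)
[I4] 11/16/17/18  (struct: A0 busy until I3 writes@10; RAW R1: wait I2 write@15)
[I5] 12/13/15/17  (WAR R3: wait I4 read@16)
[I6] 19/20/21/22  (struct: A0 busy until I4 writes@18)
[I7] 20/21/23/24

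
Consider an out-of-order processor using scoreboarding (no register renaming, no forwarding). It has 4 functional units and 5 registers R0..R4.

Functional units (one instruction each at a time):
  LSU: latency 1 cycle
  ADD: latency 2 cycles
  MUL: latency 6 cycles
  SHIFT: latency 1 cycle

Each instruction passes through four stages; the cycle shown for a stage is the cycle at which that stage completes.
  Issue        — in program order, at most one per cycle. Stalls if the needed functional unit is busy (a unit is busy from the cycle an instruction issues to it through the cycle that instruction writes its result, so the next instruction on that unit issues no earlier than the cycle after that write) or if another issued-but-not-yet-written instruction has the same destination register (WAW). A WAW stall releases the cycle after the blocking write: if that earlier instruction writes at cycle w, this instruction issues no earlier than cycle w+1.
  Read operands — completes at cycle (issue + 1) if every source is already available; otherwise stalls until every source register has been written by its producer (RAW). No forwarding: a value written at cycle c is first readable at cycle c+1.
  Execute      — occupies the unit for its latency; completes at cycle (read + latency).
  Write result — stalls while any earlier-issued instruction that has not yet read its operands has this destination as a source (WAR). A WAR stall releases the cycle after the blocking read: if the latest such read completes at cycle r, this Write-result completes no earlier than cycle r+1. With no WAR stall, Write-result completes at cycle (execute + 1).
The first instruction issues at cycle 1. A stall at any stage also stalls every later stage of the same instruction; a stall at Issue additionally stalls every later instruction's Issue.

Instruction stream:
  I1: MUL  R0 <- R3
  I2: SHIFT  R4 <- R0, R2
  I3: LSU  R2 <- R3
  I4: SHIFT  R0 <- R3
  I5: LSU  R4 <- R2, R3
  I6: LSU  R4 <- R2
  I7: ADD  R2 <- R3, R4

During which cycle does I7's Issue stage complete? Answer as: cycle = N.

I1  is:1  ro:2  ex:8  wr:9
I2  is:2  ro:10  ex:11  wr:12  — RAW R0: wait I1 write@9
I3  is:3  ro:4  ex:5  wr:11  — WAR R2: wait I2 read@10
I4  is:13  ro:14  ex:15  wr:16  — struct: SHIFT busy until I2 writes@12
I5  is:14  ro:15  ex:16  wr:17
I6  is:18  ro:19  ex:20  wr:21  — struct: LSU busy until I5 writes@17
I7  is:19  ro:22  ex:24  wr:25  — RAW R4: wait I6 write@21

cycle = 19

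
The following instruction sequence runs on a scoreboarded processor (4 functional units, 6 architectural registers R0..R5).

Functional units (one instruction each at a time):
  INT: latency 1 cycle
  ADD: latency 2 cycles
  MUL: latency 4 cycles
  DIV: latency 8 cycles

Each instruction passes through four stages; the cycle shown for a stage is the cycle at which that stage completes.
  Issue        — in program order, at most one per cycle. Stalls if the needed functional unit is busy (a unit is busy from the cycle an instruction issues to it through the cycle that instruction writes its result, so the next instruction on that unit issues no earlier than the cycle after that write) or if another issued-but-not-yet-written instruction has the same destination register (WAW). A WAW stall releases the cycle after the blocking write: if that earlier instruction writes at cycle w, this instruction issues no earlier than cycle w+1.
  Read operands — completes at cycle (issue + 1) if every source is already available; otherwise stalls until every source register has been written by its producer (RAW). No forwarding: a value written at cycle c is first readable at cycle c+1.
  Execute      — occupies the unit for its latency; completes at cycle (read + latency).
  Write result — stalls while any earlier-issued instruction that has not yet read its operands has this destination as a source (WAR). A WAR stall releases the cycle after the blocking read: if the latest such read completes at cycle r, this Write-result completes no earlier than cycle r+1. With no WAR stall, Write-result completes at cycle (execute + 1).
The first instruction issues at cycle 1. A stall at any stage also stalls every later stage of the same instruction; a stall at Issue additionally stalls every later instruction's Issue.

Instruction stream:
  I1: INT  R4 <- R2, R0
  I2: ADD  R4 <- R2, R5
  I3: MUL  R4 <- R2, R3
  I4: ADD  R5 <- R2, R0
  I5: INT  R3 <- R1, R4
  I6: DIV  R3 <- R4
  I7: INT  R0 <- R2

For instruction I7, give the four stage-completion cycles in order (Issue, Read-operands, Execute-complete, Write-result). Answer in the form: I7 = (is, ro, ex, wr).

I7 = (21, 22, 23, 24)

1) issue 1, read 2, done 3, write 4
2) issue 5, read 6, done 8, write 9  <WAW R4: wait I1 write@4>
3) issue 10, read 11, done 15, write 16  <WAW R4: wait I2 write@9>
4) issue 11, read 12, done 14, write 15
5) issue 12, read 17, done 18, write 19  <RAW R4: wait I3 write@16>
6) issue 20, read 21, done 29, write 30  <WAW R3: wait I5 write@19>
7) issue 21, read 22, done 23, write 24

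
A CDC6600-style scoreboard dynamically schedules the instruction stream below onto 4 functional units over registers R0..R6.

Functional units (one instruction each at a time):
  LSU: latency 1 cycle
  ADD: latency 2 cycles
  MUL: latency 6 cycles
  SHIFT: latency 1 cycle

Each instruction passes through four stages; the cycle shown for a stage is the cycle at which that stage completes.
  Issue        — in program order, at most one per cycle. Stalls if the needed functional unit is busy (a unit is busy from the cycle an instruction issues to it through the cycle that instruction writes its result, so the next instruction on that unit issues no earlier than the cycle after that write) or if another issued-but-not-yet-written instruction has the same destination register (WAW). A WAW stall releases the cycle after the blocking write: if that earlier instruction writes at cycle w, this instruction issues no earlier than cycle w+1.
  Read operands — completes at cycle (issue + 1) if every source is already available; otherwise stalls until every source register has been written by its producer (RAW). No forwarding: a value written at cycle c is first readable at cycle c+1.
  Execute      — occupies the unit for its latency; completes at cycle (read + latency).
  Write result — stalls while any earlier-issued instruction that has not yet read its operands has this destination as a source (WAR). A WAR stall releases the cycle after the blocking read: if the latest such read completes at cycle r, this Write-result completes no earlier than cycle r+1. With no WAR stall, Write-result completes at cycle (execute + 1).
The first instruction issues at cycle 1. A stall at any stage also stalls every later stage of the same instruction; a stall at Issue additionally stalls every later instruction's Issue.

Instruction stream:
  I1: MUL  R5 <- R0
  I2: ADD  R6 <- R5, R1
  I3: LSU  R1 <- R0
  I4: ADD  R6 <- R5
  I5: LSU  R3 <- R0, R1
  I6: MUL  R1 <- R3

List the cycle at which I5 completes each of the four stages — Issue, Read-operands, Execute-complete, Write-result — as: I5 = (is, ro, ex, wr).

I5 = (15, 16, 17, 18)

c1: I1 dispatched to MUL
c2: I1 operands ready; I2 dispatched to ADD
c3: I3 dispatched to LSU
c4: I3 operands ready
c5: I3 complete
c8: I1 complete
c9: R5←I1
c10: I2 operands ready
c11: R1←I3
c12: I2 complete
c13: R6←I2
c14: I4 dispatched to ADD
c15: I4 operands ready; I5 dispatched to LSU
c16: I5 operands ready; I6 dispatched to MUL
c17: I4 complete; I5 complete
c18: R6←I4; R3←I5
c19: I6 operands ready
c25: I6 complete
c26: R1←I6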